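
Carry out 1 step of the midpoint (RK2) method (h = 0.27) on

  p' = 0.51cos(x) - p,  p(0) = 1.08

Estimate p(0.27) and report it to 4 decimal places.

0.9456

Midpoint: k1 = f(x_n, p_n); k2 = f(x_n + h/2, p_n + (h/2)·k1); p_{n+1} = p_n + h·k2.
x=0.000000, p=1.080000:
  k1 = f(0.000000, 1.080000) = -0.570000
  k2 = f(0.135000, 1.003050) = -0.497690
  p ← 1.080000 + 0.27·(-0.497690) = 0.945624
p(0.27) ≈ 0.9456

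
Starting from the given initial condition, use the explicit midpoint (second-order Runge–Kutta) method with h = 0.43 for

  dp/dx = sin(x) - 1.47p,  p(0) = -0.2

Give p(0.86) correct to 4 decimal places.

0.1895

Midpoint: k1 = f(x_n, p_n); k2 = f(x_n + h/2, p_n + (h/2)·k1); p_{n+1} = p_n + h·k2.
x=0.000000, p=-0.200000:
  k1 = f(0.000000, -0.200000) = 0.294000
  k2 = f(0.215000, -0.136790) = 0.414429
  p ← -0.200000 + 0.43·0.414429 = -0.021796
x=0.430000, p=-0.021796:
  k1 = f(0.430000, -0.021796) = 0.448910
  k2 = f(0.645000, 0.074720) = 0.491360
  p ← -0.021796 + 0.43·0.491360 = 0.189489
p(0.86) ≈ 0.1895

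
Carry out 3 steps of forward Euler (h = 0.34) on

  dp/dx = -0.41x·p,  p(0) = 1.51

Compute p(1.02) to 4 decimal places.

1.3021

Euler: p_{n+1} = p_n + h·f(x_n, p_n).
x=0.000000, p=1.510000: f=0.000000 → p ← 1.510000 + 0.34·0.000000 = 1.510000
x=0.340000, p=1.510000: f=-0.210494 → p ← 1.510000 + 0.34·(-0.210494) = 1.438432
x=0.680000, p=1.438432: f=-0.401035 → p ← 1.438432 + 0.34·(-0.401035) = 1.302080
p(1.02) ≈ 1.3021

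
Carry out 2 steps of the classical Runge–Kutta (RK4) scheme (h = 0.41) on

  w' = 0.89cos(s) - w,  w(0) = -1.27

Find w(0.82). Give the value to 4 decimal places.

-0.1267

RK4: k1 = f(s_n, w_n); k2 = f(s_n + h/2, w_n + (h/2)·k1); k3 = f(s_n + h/2, w_n + (h/2)·k2); k4 = f(s_n + h, w_n + h·k3); w_{n+1} = w_n + (h/6)·(k1 + 2k2 + 2k3 + k4).
s=0.000000, w=-1.270000:
  k1 = f(0.000000, -1.270000) = 2.160000
  k2 = f(0.205000, -0.827200) = 1.698564
  k3 = f(0.205000, -0.921794) = 1.793159
  k4 = f(0.410000, -0.534805) = 1.351043
  w ← -1.270000 + (0.41/6)·(k1 + 2k2 + 2k3 + k4) = -0.552877
s=0.410000, w=-0.552877:
  k1 = f(0.410000, -0.552877) = 1.369114
  k2 = f(0.615000, -0.272208) = 0.999137
  k3 = f(0.615000, -0.348054) = 1.074982
  k4 = f(0.820000, -0.112134) = 0.719311
  w ← -0.552877 + (0.41/6)·(k1 + 2k2 + 2k3 + k4) = -0.126705
w(0.82) ≈ -0.1267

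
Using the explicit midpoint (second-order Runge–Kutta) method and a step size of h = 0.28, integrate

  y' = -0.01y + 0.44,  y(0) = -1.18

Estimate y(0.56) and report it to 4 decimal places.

-0.9277

Midpoint: k1 = f(x_n, y_n); k2 = f(x_n + h/2, y_n + (h/2)·k1); y_{n+1} = y_n + h·k2.
x=0.000000, y=-1.180000:
  k1 = f(0.000000, -1.180000) = 0.451800
  k2 = f(0.140000, -1.116748) = 0.451167
  y ← -1.180000 + 0.28·0.451167 = -1.053673
x=0.280000, y=-1.053673:
  k1 = f(0.280000, -1.053673) = 0.450537
  k2 = f(0.420000, -0.990598) = 0.449906
  y ← -1.053673 + 0.28·0.449906 = -0.927699
y(0.56) ≈ -0.9277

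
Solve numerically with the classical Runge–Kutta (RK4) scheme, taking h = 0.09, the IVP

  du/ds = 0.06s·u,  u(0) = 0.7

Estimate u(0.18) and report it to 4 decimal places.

0.7007

RK4: k1 = f(s_n, u_n); k2 = f(s_n + h/2, u_n + (h/2)·k1); k3 = f(s_n + h/2, u_n + (h/2)·k2); k4 = f(s_n + h, u_n + h·k3); u_{n+1} = u_n + (h/6)·(k1 + 2k2 + 2k3 + k4).
s=0.000000, u=0.700000:
  k1 = f(0.000000, 0.700000) = 0.000000
  k2 = f(0.045000, 0.700000) = 0.001890
  k3 = f(0.045000, 0.700085) = 0.001890
  k4 = f(0.090000, 0.700170) = 0.003781
  u ← 0.700000 + (0.09/6)·(k1 + 2k2 + 2k3 + k4) = 0.700170
s=0.090000, u=0.700170:
  k1 = f(0.090000, 0.700170) = 0.003781
  k2 = f(0.135000, 0.700340) = 0.005673
  k3 = f(0.135000, 0.700425) = 0.005673
  k4 = f(0.180000, 0.700681) = 0.007567
  u ← 0.700170 + (0.09/6)·(k1 + 2k2 + 2k3 + k4) = 0.700681
u(0.18) ≈ 0.7007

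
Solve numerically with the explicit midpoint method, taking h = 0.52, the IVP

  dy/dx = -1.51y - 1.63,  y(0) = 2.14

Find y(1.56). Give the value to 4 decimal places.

Midpoint: k1 = f(x_n, y_n); k2 = f(x_n + h/2, y_n + (h/2)·k1); y_{n+1} = y_n + h·k2.
x=0.000000, y=2.140000:
  k1 = f(0.000000, 2.140000) = -4.861400
  k2 = f(0.260000, 0.876036) = -2.952814
  y ← 2.140000 + 0.52·(-2.952814) = 0.604537
x=0.520000, y=0.604537:
  k1 = f(0.520000, 0.604537) = -2.542850
  k2 = f(0.780000, -0.056605) = -1.544527
  y ← 0.604537 + 0.52·(-1.544527) = -0.198618
x=1.040000, y=-0.198618:
  k1 = f(1.040000, -0.198618) = -1.330087
  k2 = f(1.300000, -0.544440) = -0.807895
  y ← -0.198618 + 0.52·(-0.807895) = -0.618723
y(1.56) ≈ -0.6187

-0.6187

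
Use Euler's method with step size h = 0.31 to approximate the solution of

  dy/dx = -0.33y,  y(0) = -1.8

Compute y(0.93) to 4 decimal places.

-1.3022

Euler: y_{n+1} = y_n + h·f(x_n, y_n).
x=0.000000, y=-1.800000: f=0.594000 → y ← -1.800000 + 0.31·0.594000 = -1.615860
x=0.310000, y=-1.615860: f=0.533234 → y ← -1.615860 + 0.31·0.533234 = -1.450558
x=0.620000, y=-1.450558: f=0.478684 → y ← -1.450558 + 0.31·0.478684 = -1.302165
y(0.93) ≈ -1.3022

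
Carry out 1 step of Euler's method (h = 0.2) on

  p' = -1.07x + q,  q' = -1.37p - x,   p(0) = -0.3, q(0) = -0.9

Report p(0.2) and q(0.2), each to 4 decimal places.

Euler on (p,q): p_{n+1} = p_n + h·p', q_{n+1} = q_n + h·q'.
0.000000: (-0.300000, -0.900000); f=(-0.900000, 0.411000) → (-0.480000, -0.817800)
(p(0.2), q(0.2)) ≈ (-0.4800, -0.8178)

-0.4800, -0.8178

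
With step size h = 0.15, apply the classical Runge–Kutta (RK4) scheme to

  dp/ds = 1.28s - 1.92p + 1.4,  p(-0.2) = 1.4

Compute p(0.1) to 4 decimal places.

1.0959

RK4: k1 = f(s_n, p_n); k2 = f(s_n + h/2, p_n + (h/2)·k1); k3 = f(s_n + h/2, p_n + (h/2)·k2); k4 = f(s_n + h, p_n + h·k3); p_{n+1} = p_n + (h/6)·(k1 + 2k2 + 2k3 + k4).
s=-0.200000, p=1.400000:
  k1 = f(-0.200000, 1.400000) = -1.544000
  k2 = f(-0.125000, 1.284200) = -1.225664
  k3 = f(-0.125000, 1.308075) = -1.271504
  k4 = f(-0.050000, 1.209274) = -0.985807
  p ← 1.400000 + (0.15/6)·(k1 + 2k2 + 2k3 + k4) = 1.211896
s=-0.050000, p=1.211896:
  k1 = f(-0.050000, 1.211896) = -0.990841
  k2 = f(0.025000, 1.137583) = -0.752160
  k3 = f(0.025000, 1.155484) = -0.786530
  k4 = f(0.100000, 1.093917) = -0.572320
  p ← 1.211896 + (0.15/6)·(k1 + 2k2 + 2k3 + k4) = 1.095883
p(0.1) ≈ 1.0959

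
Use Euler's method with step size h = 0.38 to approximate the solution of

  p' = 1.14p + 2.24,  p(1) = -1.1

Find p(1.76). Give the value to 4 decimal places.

Euler: p_{n+1} = p_n + h·f(t_n, p_n).
t=1.000000, p=-1.100000: f=0.986000 → p ← -1.100000 + 0.38·0.986000 = -0.725320
t=1.380000, p=-0.725320: f=1.413135 → p ← -0.725320 + 0.38·1.413135 = -0.188329
p(1.76) ≈ -0.1883

-0.1883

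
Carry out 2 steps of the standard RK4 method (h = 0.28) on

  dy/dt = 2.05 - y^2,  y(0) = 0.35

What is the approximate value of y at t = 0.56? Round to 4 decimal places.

RK4: k1 = f(t_n, y_n); k2 = f(t_n + h/2, y_n + (h/2)·k1); k3 = f(t_n + h/2, y_n + (h/2)·k2); k4 = f(t_n + h, y_n + h·k3); y_{n+1} = y_n + (h/6)·(k1 + 2k2 + 2k3 + k4).
t=0.000000, y=0.350000:
  k1 = f(0.000000, 0.350000) = 1.927500
  k2 = f(0.140000, 0.619850) = 1.665786
  k3 = f(0.140000, 0.583210) = 1.709866
  k4 = f(0.280000, 0.828762) = 1.363153
  y ← 0.350000 + (0.28/6)·(k1 + 2k2 + 2k3 + k4) = 0.818625
t=0.280000, y=0.818625:
  k1 = f(0.280000, 0.818625) = 1.379854
  k2 = f(0.420000, 1.011804) = 1.026252
  k3 = f(0.420000, 0.962300) = 1.123979
  k4 = f(0.560000, 1.133339) = 0.765543
  y ← 0.818625 + (0.28/6)·(k1 + 2k2 + 2k3 + k4) = 1.119431
y(0.56) ≈ 1.1194

1.1194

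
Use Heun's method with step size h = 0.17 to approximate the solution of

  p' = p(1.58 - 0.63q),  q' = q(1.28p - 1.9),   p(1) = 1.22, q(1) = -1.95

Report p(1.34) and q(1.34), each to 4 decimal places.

3.1039, -2.3726

Heun on (p,q): k1 = f(t_n, state_n); k2 = f(t_n + h, state_n + h·k1); state_{n+1} = state_n + (h/2)·(k1 + k2).
1.000000: (1.220000, -1.950000)
  k1 = (3.426370, 0.659880)
  predictor → (1.802483, -1.837820)
  k2 = (4.934886, -0.748320)
  → (1.930707, -1.957517)
1.170000: (1.930707, -1.957517)
  k1 = (5.431534, -1.118339)
  predictor → (2.854068, -2.147635)
  k2 = (8.371009, -3.765247)
  → (3.103923, -2.372622)
(p(1.34), q(1.34)) ≈ (3.1039, -2.3726)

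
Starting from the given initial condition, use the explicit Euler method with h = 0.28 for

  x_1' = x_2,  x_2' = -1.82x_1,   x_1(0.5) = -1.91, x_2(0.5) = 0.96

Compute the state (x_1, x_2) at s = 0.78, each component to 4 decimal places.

Euler on (x_1,x_2): x_1_{n+1} = x_1_n + h·x_1', x_2_{n+1} = x_2_n + h·x_2'.
0.500000: (-1.910000, 0.960000); f=(0.960000, 3.476200) → (-1.641200, 1.933336)
(x_1(0.78), x_2(0.78)) ≈ (-1.6412, 1.9333)

-1.6412, 1.9333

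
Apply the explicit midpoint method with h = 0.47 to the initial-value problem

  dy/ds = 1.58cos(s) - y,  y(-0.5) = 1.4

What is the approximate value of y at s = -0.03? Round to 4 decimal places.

1.4602

Midpoint: k1 = f(s_n, y_n); k2 = f(s_n + h/2, y_n + (h/2)·k1); y_{n+1} = y_n + h·k2.
s=-0.500000, y=1.400000:
  k1 = f(-0.500000, 1.400000) = -0.013420
  k2 = f(-0.265000, 1.396846) = 0.128000
  y ← 1.400000 + 0.47·0.128000 = 1.460160
y(-0.03) ≈ 1.4602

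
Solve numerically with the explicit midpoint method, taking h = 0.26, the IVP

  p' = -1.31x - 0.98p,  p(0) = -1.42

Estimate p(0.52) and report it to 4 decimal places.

Midpoint: k1 = f(x_n, p_n); k2 = f(x_n + h/2, p_n + (h/2)·k1); p_{n+1} = p_n + h·k2.
x=0.000000, p=-1.420000:
  k1 = f(0.000000, -1.420000) = 1.391600
  k2 = f(0.130000, -1.239092) = 1.044010
  p ← -1.420000 + 0.26·1.044010 = -1.148557
x=0.260000, p=-1.148557:
  k1 = f(0.260000, -1.148557) = 0.784986
  k2 = f(0.390000, -1.046509) = 0.514679
  p ← -1.148557 + 0.26·0.514679 = -1.014741
p(0.52) ≈ -1.0147

-1.0147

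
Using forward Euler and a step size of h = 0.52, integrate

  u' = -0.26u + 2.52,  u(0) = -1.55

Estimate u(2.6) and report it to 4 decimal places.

4.2544

Euler: u_{n+1} = u_n + h·f(x_n, u_n).
x=0.000000, u=-1.550000: f=2.923000 → u ← -1.550000 + 0.52·2.923000 = -0.030040
x=0.520000, u=-0.030040: f=2.527810 → u ← -0.030040 + 0.52·2.527810 = 1.284421
x=1.040000, u=1.284421: f=2.186050 → u ← 1.284421 + 0.52·2.186050 = 2.421168
x=1.560000, u=2.421168: f=1.890496 → u ← 2.421168 + 0.52·1.890496 = 3.404226
x=2.080000, u=3.404226: f=1.634901 → u ← 3.404226 + 0.52·1.634901 = 4.254374
u(2.6) ≈ 4.2544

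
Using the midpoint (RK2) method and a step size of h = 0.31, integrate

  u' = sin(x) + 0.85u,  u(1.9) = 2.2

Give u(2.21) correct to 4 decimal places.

3.1691

Midpoint: k1 = f(x_n, u_n); k2 = f(x_n + h/2, u_n + (h/2)·k1); u_{n+1} = u_n + h·k2.
x=1.900000, u=2.200000:
  k1 = f(1.900000, 2.200000) = 2.816300
  k2 = f(2.055000, 2.636527) = 3.126093
  u ← 2.200000 + 0.31·3.126093 = 3.169089
u(2.21) ≈ 3.1691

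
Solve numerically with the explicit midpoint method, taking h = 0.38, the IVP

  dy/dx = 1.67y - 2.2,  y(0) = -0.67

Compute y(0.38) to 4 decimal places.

Midpoint: k1 = f(x_n, y_n); k2 = f(x_n + h/2, y_n + (h/2)·k1); y_{n+1} = y_n + h·k2.
x=0.000000, y=-0.670000:
  k1 = f(0.000000, -0.670000) = -3.318900
  k2 = f(0.190000, -1.300591) = -4.371987
  y ← -0.670000 + 0.38·(-4.371987) = -2.331355
y(0.38) ≈ -2.3314

-2.3314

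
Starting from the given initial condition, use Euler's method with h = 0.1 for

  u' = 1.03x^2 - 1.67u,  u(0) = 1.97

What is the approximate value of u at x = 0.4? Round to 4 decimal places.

0.9619

Euler: u_{n+1} = u_n + h·f(x_n, u_n).
x=0.000000, u=1.970000: f=-3.289900 → u ← 1.970000 + 0.1·(-3.289900) = 1.641010
x=0.100000, u=1.641010: f=-2.730187 → u ← 1.641010 + 0.1·(-2.730187) = 1.367991
x=0.200000, u=1.367991: f=-2.243346 → u ← 1.367991 + 0.1·(-2.243346) = 1.143657
x=0.300000, u=1.143657: f=-1.817207 → u ← 1.143657 + 0.1·(-1.817207) = 0.961936
u(0.4) ≈ 0.9619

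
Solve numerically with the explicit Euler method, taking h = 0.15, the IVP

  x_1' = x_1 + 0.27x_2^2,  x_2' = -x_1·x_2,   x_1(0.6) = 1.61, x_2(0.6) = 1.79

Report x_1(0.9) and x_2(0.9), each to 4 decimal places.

Euler on (x_1,x_2): x_1_{n+1} = x_1_n + h·x_1', x_2_{n+1} = x_2_n + h·x_2'.
0.600000: (1.610000, 1.790000); f=(2.475107, -2.881900) → (1.981266, 1.357715)
0.750000: (1.981266, 1.357715); f=(2.478981, -2.689995) → (2.353113, 0.954216)
(x_1(0.9), x_2(0.9)) ≈ (2.3531, 0.9542)

2.3531, 0.9542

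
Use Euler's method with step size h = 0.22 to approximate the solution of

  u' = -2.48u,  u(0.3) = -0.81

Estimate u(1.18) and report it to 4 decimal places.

-0.0345

Euler: u_{n+1} = u_n + h·f(t_n, u_n).
t=0.300000, u=-0.810000: f=2.008800 → u ← -0.810000 + 0.22·2.008800 = -0.368064
t=0.520000, u=-0.368064: f=0.912799 → u ← -0.368064 + 0.22·0.912799 = -0.167248
t=0.740000, u=-0.167248: f=0.414776 → u ← -0.167248 + 0.22·0.414776 = -0.075998
t=0.960000, u=-0.075998: f=0.188474 → u ← -0.075998 + 0.22·0.188474 = -0.034533
u(1.18) ≈ -0.0345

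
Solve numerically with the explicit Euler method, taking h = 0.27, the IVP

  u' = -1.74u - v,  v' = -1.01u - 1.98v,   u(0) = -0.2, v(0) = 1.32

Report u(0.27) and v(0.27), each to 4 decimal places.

-0.4624, 0.6689

Euler on (u,v): u_{n+1} = u_n + h·u', v_{n+1} = v_n + h·v'.
0.000000: (-0.200000, 1.320000); f=(-0.972000, -2.411600) → (-0.462440, 0.668868)
(u(0.27), v(0.27)) ≈ (-0.4624, 0.6689)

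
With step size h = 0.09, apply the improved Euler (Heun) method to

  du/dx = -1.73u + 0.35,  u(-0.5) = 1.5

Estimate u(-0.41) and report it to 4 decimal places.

Heun: k1 = f(x_n, u_n); k2 = f(x_n + h, u_n + h·k1); u_{n+1} = u_n + (h/2)·(k1 + k2).
x=-0.500000, u=1.500000:
  k1 = f(-0.500000, 1.500000) = -2.245000
  k2 = f(-0.410000, 1.297950) = -1.895454
  u ← 1.500000 + (0.09/2)·(-2.245000 + (-1.895454)) = 1.313680
u(-0.41) ≈ 1.3137

1.3137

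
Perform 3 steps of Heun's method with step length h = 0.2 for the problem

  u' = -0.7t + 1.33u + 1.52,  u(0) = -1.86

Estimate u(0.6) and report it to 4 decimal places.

-2.8841

Heun: k1 = f(t_n, u_n); k2 = f(t_n + h, u_n + h·k1); u_{n+1} = u_n + (h/2)·(k1 + k2).
t=0.000000, u=-1.860000:
  k1 = f(0.000000, -1.860000) = -0.953800
  k2 = f(0.200000, -2.050760) = -1.347511
  u ← -1.860000 + (0.2/2)·(-0.953800 + (-1.347511)) = -2.090131
t=0.200000, u=-2.090131:
  k1 = f(0.200000, -2.090131) = -1.399874
  k2 = f(0.400000, -2.370106) = -1.912241
  u ← -2.090131 + (0.2/2)·(-1.399874 + (-1.912241)) = -2.421343
t=0.400000, u=-2.421343:
  k1 = f(0.400000, -2.421343) = -1.980386
  k2 = f(0.600000, -2.817420) = -2.647168
  u ← -2.421343 + (0.2/2)·(-1.980386 + (-2.647168)) = -2.884098
u(0.6) ≈ -2.8841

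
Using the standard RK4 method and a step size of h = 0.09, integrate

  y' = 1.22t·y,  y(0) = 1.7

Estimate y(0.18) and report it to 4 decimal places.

RK4: k1 = f(t_n, y_n); k2 = f(t_n + h/2, y_n + (h/2)·k1); k3 = f(t_n + h/2, y_n + (h/2)·k2); k4 = f(t_n + h, y_n + h·k3); y_{n+1} = y_n + (h/6)·(k1 + 2k2 + 2k3 + k4).
t=0.000000, y=1.700000:
  k1 = f(0.000000, 1.700000) = 0.000000
  k2 = f(0.045000, 1.700000) = 0.093330
  k3 = f(0.045000, 1.704200) = 0.093561
  k4 = f(0.090000, 1.708420) = 0.187585
  y ← 1.700000 + (0.09/6)·(k1 + 2k2 + 2k3 + k4) = 1.708420
t=0.090000, y=1.708420:
  k1 = f(0.090000, 1.708420) = 0.187585
  k2 = f(0.135000, 1.716862) = 0.282767
  k3 = f(0.135000, 1.721145) = 0.283473
  k4 = f(0.180000, 1.733933) = 0.380772
  y ← 1.708420 + (0.09/6)·(k1 + 2k2 + 2k3 + k4) = 1.733933
y(0.18) ≈ 1.7339

1.7339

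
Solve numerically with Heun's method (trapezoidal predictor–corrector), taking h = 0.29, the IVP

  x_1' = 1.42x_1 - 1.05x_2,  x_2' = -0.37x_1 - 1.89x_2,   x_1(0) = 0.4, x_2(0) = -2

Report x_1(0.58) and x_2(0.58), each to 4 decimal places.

2.1365, -0.9069

Heun on (x_1,x_2): k1 = f(t_n, state_n); k2 = f(t_n + h, state_n + h·k1); state_{n+1} = state_n + (h/2)·(k1 + k2).
0.000000: (0.400000, -2.000000)
  k1 = (2.668000, 3.632000)
  predictor → (1.173720, -0.946720)
  k2 = (2.660738, 1.355024)
  → (1.172667, -1.276881)
0.290000: (1.172667, -1.276881)
  k1 = (3.005913, 1.979419)
  predictor → (2.044382, -0.702850)
  k2 = (3.641015, 0.571965)
  → (2.136472, -0.906931)
(x_1(0.58), x_2(0.58)) ≈ (2.1365, -0.9069)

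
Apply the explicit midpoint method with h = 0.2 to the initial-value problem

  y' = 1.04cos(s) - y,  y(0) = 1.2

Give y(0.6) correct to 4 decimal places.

1.0964

Midpoint: k1 = f(s_n, y_n); k2 = f(s_n + h/2, y_n + (h/2)·k1); y_{n+1} = y_n + h·k2.
s=0.000000, y=1.200000:
  k1 = f(0.000000, 1.200000) = -0.160000
  k2 = f(0.100000, 1.184000) = -0.149196
  y ← 1.200000 + 0.2·(-0.149196) = 1.170161
s=0.200000, y=1.170161:
  k1 = f(0.200000, 1.170161) = -0.150892
  k2 = f(0.300000, 1.155072) = -0.161522
  y ← 1.170161 + 0.2·(-0.161522) = 1.137857
s=0.400000, y=1.137857:
  k1 = f(0.400000, 1.137857) = -0.179953
  k2 = f(0.500000, 1.119861) = -0.207175
  y ← 1.137857 + 0.2·(-0.207175) = 1.096421
y(0.6) ≈ 1.0964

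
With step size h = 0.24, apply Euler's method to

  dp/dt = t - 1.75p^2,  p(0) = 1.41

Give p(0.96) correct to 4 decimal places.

Euler: p_{n+1} = p_n + h·f(t_n, p_n).
t=0.000000, p=1.410000: f=-3.479175 → p ← 1.410000 + 0.24·(-3.479175) = 0.574998
t=0.240000, p=0.574998: f=-0.338590 → p ← 0.574998 + 0.24·(-0.338590) = 0.493736
t=0.480000, p=0.493736: f=0.053393 → p ← 0.493736 + 0.24·0.053393 = 0.506551
t=0.720000, p=0.506551: f=0.270961 → p ← 0.506551 + 0.24·0.270961 = 0.571581
p(0.96) ≈ 0.5716

0.5716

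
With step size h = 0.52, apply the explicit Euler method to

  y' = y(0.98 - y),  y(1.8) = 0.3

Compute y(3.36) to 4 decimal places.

0.6514

Euler: y_{n+1} = y_n + h·f(x_n, y_n).
x=1.800000, y=0.300000: f=0.204000 → y ← 0.300000 + 0.52·0.204000 = 0.406080
x=2.320000, y=0.406080: f=0.233057 → y ← 0.406080 + 0.52·0.233057 = 0.527270
x=2.840000, y=0.527270: f=0.238711 → y ← 0.527270 + 0.52·0.238711 = 0.651400
y(3.36) ≈ 0.6514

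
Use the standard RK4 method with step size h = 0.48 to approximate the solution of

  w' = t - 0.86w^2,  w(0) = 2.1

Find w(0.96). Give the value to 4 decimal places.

1.0501

RK4: k1 = f(t_n, w_n); k2 = f(t_n + h/2, w_n + (h/2)·k1); k3 = f(t_n + h/2, w_n + (h/2)·k2); k4 = f(t_n + h, w_n + h·k3); w_{n+1} = w_n + (h/6)·(k1 + 2k2 + 2k3 + k4).
t=0.000000, w=2.100000:
  k1 = f(0.000000, 2.100000) = -3.792600
  k2 = f(0.240000, 1.189776) = -0.977388
  k3 = f(0.240000, 1.865427) = -2.752643
  k4 = f(0.480000, 0.778731) = -0.041523
  w ← 2.100000 + (0.48/6)·(k1 + 2k2 + 2k3 + k4) = 1.196465
t=0.480000, w=1.196465:
  k1 = f(0.480000, 1.196465) = -0.751115
  k2 = f(0.720000, 1.016198) = -0.168086
  k3 = f(0.720000, 1.156125) = -0.429497
  k4 = f(0.960000, 0.990307) = 0.116592
  w ← 1.196465 + (0.48/6)·(k1 + 2k2 + 2k3 + k4) = 1.050090
w(0.96) ≈ 1.0501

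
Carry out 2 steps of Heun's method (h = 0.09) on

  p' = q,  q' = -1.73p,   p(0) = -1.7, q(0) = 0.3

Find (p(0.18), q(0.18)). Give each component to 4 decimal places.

Heun on (p,q): k1 = f(t_n, state_n); k2 = f(t_n + h, state_n + h·k1); state_{n+1} = state_n + (h/2)·(k1 + k2).
0.000000: (-1.700000, 0.300000)
  k1 = (0.300000, 2.941000)
  predictor → (-1.673000, 0.564690)
  k2 = (0.564690, 2.894290)
  → (-1.661089, 0.562588)
0.090000: (-1.661089, 0.562588)
  k1 = (0.562588, 2.873684)
  predictor → (-1.610456, 0.821220)
  k2 = (0.821220, 2.786089)
  → (-1.598818, 0.817278)
(p(0.18), q(0.18)) ≈ (-1.5988, 0.8173)

-1.5988, 0.8173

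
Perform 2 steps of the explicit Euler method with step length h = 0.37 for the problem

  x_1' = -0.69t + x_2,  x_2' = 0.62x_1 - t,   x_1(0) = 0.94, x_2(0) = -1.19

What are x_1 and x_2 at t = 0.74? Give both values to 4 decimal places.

0.0447, -0.9966

Euler on (x_1,x_2): x_1_{n+1} = x_1_n + h·x_1', x_2_{n+1} = x_2_n + h·x_2'.
0.000000: (0.940000, -1.190000); f=(-1.190000, 0.582800) → (0.499700, -0.974364)
0.370000: (0.499700, -0.974364); f=(-1.229664, -0.060186) → (0.044724, -0.996633)
(x_1(0.74), x_2(0.74)) ≈ (0.0447, -0.9966)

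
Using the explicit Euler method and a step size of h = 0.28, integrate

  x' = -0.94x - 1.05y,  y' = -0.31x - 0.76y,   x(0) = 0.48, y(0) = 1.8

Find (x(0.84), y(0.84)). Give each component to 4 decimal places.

-0.7160, 0.9106

Euler on (x,y): x_{n+1} = x_n + h·x', y_{n+1} = y_n + h·y'.
0.000000: (0.480000, 1.800000); f=(-2.341200, -1.516800) → (-0.175536, 1.375296)
0.280000: (-0.175536, 1.375296); f=(-1.279057, -0.990809) → (-0.533672, 1.097870)
0.560000: (-0.533672, 1.097870); f=(-0.651111, -0.668943) → (-0.715983, 0.910566)
(x(0.84), y(0.84)) ≈ (-0.7160, 0.9106)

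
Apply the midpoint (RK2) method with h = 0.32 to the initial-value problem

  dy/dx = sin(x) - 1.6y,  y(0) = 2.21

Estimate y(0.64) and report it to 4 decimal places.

Midpoint: k1 = f(x_n, y_n); k2 = f(x_n + h/2, y_n + (h/2)·k1); y_{n+1} = y_n + h·k2.
x=0.000000, y=2.210000:
  k1 = f(0.000000, 2.210000) = -3.536000
  k2 = f(0.160000, 1.644240) = -2.471466
  y ← 2.210000 + 0.32·(-2.471466) = 1.419131
x=0.320000, y=1.419131:
  k1 = f(0.320000, 1.419131) = -1.956043
  k2 = f(0.480000, 1.106164) = -1.308083
  y ← 1.419131 + 0.32·(-1.308083) = 1.000544
y(0.64) ≈ 1.0005

1.0005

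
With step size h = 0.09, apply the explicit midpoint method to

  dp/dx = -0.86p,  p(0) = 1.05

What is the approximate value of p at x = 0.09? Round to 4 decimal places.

0.9719

Midpoint: k1 = f(x_n, p_n); k2 = f(x_n + h/2, p_n + (h/2)·k1); p_{n+1} = p_n + h·k2.
x=0.000000, p=1.050000:
  k1 = f(0.000000, 1.050000) = -0.903000
  k2 = f(0.045000, 1.009365) = -0.868054
  p ← 1.050000 + 0.09·(-0.868054) = 0.971875
p(0.09) ≈ 0.9719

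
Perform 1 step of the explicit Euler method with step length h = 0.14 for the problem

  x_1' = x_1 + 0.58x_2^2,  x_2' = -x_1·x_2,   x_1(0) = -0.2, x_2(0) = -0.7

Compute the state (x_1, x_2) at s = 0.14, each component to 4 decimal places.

Euler on (x_1,x_2): x_1_{n+1} = x_1_n + h·x_1', x_2_{n+1} = x_2_n + h·x_2'.
0.000000: (-0.200000, -0.700000); f=(0.084200, -0.140000) → (-0.188212, -0.719600)
(x_1(0.14), x_2(0.14)) ≈ (-0.1882, -0.7196)

-0.1882, -0.7196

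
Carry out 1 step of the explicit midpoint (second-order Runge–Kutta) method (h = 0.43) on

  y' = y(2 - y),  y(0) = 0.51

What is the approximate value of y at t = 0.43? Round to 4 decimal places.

Midpoint: k1 = f(t_n, y_n); k2 = f(t_n + h/2, y_n + (h/2)·k1); y_{n+1} = y_n + h·k2.
t=0.000000, y=0.510000:
  k1 = f(0.000000, 0.510000) = 0.759900
  k2 = f(0.215000, 0.673378) = 0.893318
  y ← 0.510000 + 0.43·0.893318 = 0.894127
y(0.43) ≈ 0.8941

0.8941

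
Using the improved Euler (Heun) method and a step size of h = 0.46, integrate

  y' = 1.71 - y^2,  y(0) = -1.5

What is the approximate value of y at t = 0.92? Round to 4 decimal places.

Heun: k1 = f(t_n, y_n); k2 = f(t_n + h, y_n + h·k1); y_{n+1} = y_n + (h/2)·(k1 + k2).
t=0.000000, y=-1.500000:
  k1 = f(0.000000, -1.500000) = -0.540000
  k2 = f(0.460000, -1.748400) = -1.346903
  y ← -1.500000 + (0.46/2)·(-0.540000 + (-1.346903)) = -1.933988
t=0.460000, y=-1.933988:
  k1 = f(0.460000, -1.933988) = -2.030308
  k2 = f(0.920000, -2.867929) = -6.515018
  y ← -1.933988 + (0.46/2)·(-2.030308 + (-6.515018)) = -3.899413
y(0.92) ≈ -3.8994

-3.8994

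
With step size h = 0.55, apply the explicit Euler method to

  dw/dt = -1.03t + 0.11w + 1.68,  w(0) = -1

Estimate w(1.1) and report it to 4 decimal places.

Euler: w_{n+1} = w_n + h·f(t_n, w_n).
t=0.000000, w=-1.000000: f=1.570000 → w ← -1.000000 + 0.55·1.570000 = -0.136500
t=0.550000, w=-0.136500: f=1.098485 → w ← -0.136500 + 0.55·1.098485 = 0.467667
w(1.1) ≈ 0.4677

0.4677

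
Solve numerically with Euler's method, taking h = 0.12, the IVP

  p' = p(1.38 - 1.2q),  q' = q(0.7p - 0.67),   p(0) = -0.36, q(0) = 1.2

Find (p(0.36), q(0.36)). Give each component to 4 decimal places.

Euler on (p,q): p_{n+1} = p_n + h·p', q_{n+1} = q_n + h·q'.
0.000000: (-0.360000, 1.200000); f=(0.021600, -1.106400) → (-0.357408, 1.067232)
0.120000: (-0.357408, 1.067232); f=(-0.035498, -0.982052) → (-0.361668, 0.949386)
0.240000: (-0.361668, 0.949386); f=(-0.087067, -0.876442) → (-0.372116, 0.844213)
(p(0.36), q(0.36)) ≈ (-0.3721, 0.8442)

-0.3721, 0.8442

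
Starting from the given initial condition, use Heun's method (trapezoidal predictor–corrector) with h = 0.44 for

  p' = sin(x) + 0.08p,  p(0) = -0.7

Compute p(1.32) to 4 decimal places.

Heun: k1 = f(x_n, p_n); k2 = f(x_n + h, p_n + h·k1); p_{n+1} = p_n + (h/2)·(k1 + k2).
x=0.000000, p=-0.700000:
  k1 = f(0.000000, -0.700000) = -0.056000
  k2 = f(0.440000, -0.724640) = 0.367968
  p ← -0.700000 + (0.44/2)·(-0.056000 + 0.367968) = -0.631367
x=0.440000, p=-0.631367:
  k1 = f(0.440000, -0.631367) = 0.375430
  k2 = f(0.880000, -0.466178) = 0.733445
  p ← -0.631367 + (0.44/2)·(0.375430 + 0.733445) = -0.387415
x=0.880000, p=-0.387415:
  k1 = f(0.880000, -0.387415) = 0.739746
  k2 = f(1.320000, -0.061926) = 0.963761
  p ← -0.387415 + (0.44/2)·(0.739746 + 0.963761) = -0.012643
p(1.32) ≈ -0.0126

-0.0126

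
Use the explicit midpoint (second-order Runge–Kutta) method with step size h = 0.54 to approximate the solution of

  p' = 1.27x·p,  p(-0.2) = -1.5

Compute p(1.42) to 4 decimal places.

Midpoint: k1 = f(x_n, p_n); k2 = f(x_n + h/2, p_n + (h/2)·k1); p_{n+1} = p_n + h·k2.
x=-0.200000, p=-1.500000:
  k1 = f(-0.200000, -1.500000) = 0.381000
  k2 = f(0.070000, -1.397130) = -0.124205
  p ← -1.500000 + 0.54·(-0.124205) = -1.567071
x=0.340000, p=-1.567071:
  k1 = f(0.340000, -1.567071) = -0.676661
  k2 = f(0.610000, -1.749769) = -1.355546
  p ← -1.567071 + 0.54·(-1.355546) = -2.299066
x=0.880000, p=-2.299066:
  k1 = f(0.880000, -2.299066) = -2.569436
  k2 = f(1.150000, -2.992813) = -4.371004
  p ← -2.299066 + 0.54·(-4.371004) = -4.659407
p(1.42) ≈ -4.6594

-4.6594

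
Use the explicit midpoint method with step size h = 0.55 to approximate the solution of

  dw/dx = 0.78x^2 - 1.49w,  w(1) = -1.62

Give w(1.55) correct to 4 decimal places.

Midpoint: k1 = f(x_n, w_n); k2 = f(x_n + h/2, w_n + (h/2)·k1); w_{n+1} = w_n + h·k2.
x=1.000000, w=-1.620000:
  k1 = f(1.000000, -1.620000) = 3.193800
  k2 = f(1.275000, -0.741705) = 2.373128
  w ← -1.620000 + 0.55·2.373128 = -0.314780
w(1.55) ≈ -0.3148

-0.3148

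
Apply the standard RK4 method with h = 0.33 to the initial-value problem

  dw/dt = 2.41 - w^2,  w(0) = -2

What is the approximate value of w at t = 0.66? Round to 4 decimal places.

RK4: k1 = f(t_n, w_n); k2 = f(t_n + h/2, w_n + (h/2)·k1); k3 = f(t_n + h/2, w_n + (h/2)·k2); k4 = f(t_n + h, w_n + h·k3); w_{n+1} = w_n + (h/6)·(k1 + 2k2 + 2k3 + k4).
t=0.000000, w=-2.000000:
  k1 = f(0.000000, -2.000000) = -1.590000
  k2 = f(0.165000, -2.262350) = -2.708228
  k3 = f(0.165000, -2.446858) = -3.577112
  k4 = f(0.330000, -3.180447) = -7.705243
  w ← -2.000000 + (0.33/6)·(k1 + 2k2 + 2k3 + k4) = -3.202626
t=0.330000, w=-3.202626:
  k1 = f(0.330000, -3.202626) = -7.846811
  k2 = f(0.495000, -4.497350) = -17.816153
  k3 = f(0.495000, -6.142291) = -35.317737
  k4 = f(0.660000, -14.857479) = -218.334677
  w ← -3.202626 + (0.33/6)·(k1 + 2k2 + 2k3 + k4) = -21.487335
w(0.66) ≈ -21.4873

-21.4873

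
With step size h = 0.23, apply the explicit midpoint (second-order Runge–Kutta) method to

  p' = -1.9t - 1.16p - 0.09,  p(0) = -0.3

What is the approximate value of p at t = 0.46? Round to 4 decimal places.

Midpoint: k1 = f(t_n, p_n); k2 = f(t_n + h/2, p_n + (h/2)·k1); p_{n+1} = p_n + h·k2.
t=0.000000, p=-0.300000:
  k1 = f(0.000000, -0.300000) = 0.258000
  k2 = f(0.115000, -0.270330) = 0.005083
  p ← -0.300000 + 0.23·0.005083 = -0.298831
t=0.230000, p=-0.298831:
  k1 = f(0.230000, -0.298831) = -0.180356
  k2 = f(0.345000, -0.319572) = -0.374797
  p ← -0.298831 + 0.23·(-0.374797) = -0.385034
p(0.46) ≈ -0.3850

-0.3850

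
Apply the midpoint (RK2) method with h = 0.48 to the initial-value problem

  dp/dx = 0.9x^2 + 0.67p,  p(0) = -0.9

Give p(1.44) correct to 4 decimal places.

-1.2685

Midpoint: k1 = f(x_n, p_n); k2 = f(x_n + h/2, p_n + (h/2)·k1); p_{n+1} = p_n + h·k2.
x=0.000000, p=-0.900000:
  k1 = f(0.000000, -0.900000) = -0.603000
  k2 = f(0.240000, -1.044720) = -0.648122
  p ← -0.900000 + 0.48·(-0.648122) = -1.211099
x=0.480000, p=-1.211099:
  k1 = f(0.480000, -1.211099) = -0.604076
  k2 = f(0.720000, -1.356077) = -0.442012
  p ← -1.211099 + 0.48·(-0.442012) = -1.423264
x=0.960000, p=-1.423264:
  k1 = f(0.960000, -1.423264) = -0.124147
  k2 = f(1.200000, -1.453060) = 0.322450
  p ← -1.423264 + 0.48·0.322450 = -1.268488
p(1.44) ≈ -1.2685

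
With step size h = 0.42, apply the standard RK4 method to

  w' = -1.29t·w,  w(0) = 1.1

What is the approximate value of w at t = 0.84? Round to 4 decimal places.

RK4: k1 = f(t_n, w_n); k2 = f(t_n + h/2, w_n + (h/2)·k1); k3 = f(t_n + h/2, w_n + (h/2)·k2); k4 = f(t_n + h, w_n + h·k3); w_{n+1} = w_n + (h/6)·(k1 + 2k2 + 2k3 + k4).
t=0.000000, w=1.100000:
  k1 = f(0.000000, 1.100000) = 0.000000
  k2 = f(0.210000, 1.100000) = -0.297990
  k3 = f(0.210000, 1.037422) = -0.281038
  k4 = f(0.420000, 0.981964) = -0.532028
  w ← 1.100000 + (0.42/6)·(k1 + 2k2 + 2k3 + k4) = 0.981694
t=0.420000, w=0.981694:
  k1 = f(0.420000, 0.981694) = -0.531882
  k2 = f(0.630000, 0.869999) = -0.707048
  k3 = f(0.630000, 0.833214) = -0.677153
  k4 = f(0.840000, 0.697290) = -0.755583
  w ← 0.981694 + (0.42/6)·(k1 + 2k2 + 2k3 + k4) = 0.697783
w(0.84) ≈ 0.6978

0.6978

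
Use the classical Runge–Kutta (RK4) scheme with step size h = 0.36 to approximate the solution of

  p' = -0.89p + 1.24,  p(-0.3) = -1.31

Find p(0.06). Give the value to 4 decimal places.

RK4: k1 = f(x_n, p_n); k2 = f(x_n + h/2, p_n + (h/2)·k1); k3 = f(x_n + h/2, p_n + (h/2)·k2); k4 = f(x_n + h, p_n + h·k3); p_{n+1} = p_n + (h/6)·(k1 + 2k2 + 2k3 + k4).
x=-0.300000, p=-1.310000:
  k1 = f(-0.300000, -1.310000) = 2.405900
  k2 = f(-0.120000, -0.876938) = 2.020475
  k3 = f(-0.120000, -0.946315) = 2.082220
  k4 = f(0.060000, -0.560401) = 1.738757
  p ← -1.310000 + (0.36/6)·(k1 + 2k2 + 2k3 + k4) = -0.568997
p(0.06) ≈ -0.5690

-0.5690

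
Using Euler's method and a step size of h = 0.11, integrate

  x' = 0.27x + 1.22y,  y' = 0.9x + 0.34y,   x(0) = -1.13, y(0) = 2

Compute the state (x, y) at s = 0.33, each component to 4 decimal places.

-0.4165, 1.9554

Euler on (x,y): x_{n+1} = x_n + h·x', y_{n+1} = y_n + h·y'.
0.000000: (-1.130000, 2.000000); f=(2.134900, -0.337000) → (-0.895161, 1.962930)
0.110000: (-0.895161, 1.962930); f=(2.153081, -0.138249) → (-0.658322, 1.947723)
0.220000: (-0.658322, 1.947723); f=(2.198475, 0.069736) → (-0.416490, 1.955394)
(x(0.33), y(0.33)) ≈ (-0.4165, 1.9554)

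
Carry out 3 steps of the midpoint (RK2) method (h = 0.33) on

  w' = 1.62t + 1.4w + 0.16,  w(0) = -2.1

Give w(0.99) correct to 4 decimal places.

Midpoint: k1 = f(t_n, w_n); k2 = f(t_n + h/2, w_n + (h/2)·k1); w_{n+1} = w_n + h·k2.
t=0.000000, w=-2.100000:
  k1 = f(0.000000, -2.100000) = -2.780000
  k2 = f(0.165000, -2.558700) = -3.154880
  w ← -2.100000 + 0.33·(-3.154880) = -3.141110
t=0.330000, w=-3.141110:
  k1 = f(0.330000, -3.141110) = -3.702955
  k2 = f(0.495000, -3.752098) = -4.291037
  w ← -3.141110 + 0.33·(-4.291037) = -4.557153
t=0.660000, w=-4.557153:
  k1 = f(0.660000, -4.557153) = -5.150814
  k2 = f(0.825000, -5.407037) = -6.073352
  w ← -4.557153 + 0.33·(-6.073352) = -6.561359
w(0.99) ≈ -6.5614

-6.5614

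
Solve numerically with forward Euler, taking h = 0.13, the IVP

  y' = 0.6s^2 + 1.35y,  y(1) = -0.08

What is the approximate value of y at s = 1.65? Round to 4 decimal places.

Euler: y_{n+1} = y_n + h·f(s_n, y_n).
s=1.000000, y=-0.080000: f=0.492000 → y ← -0.080000 + 0.13·0.492000 = -0.016040
s=1.130000, y=-0.016040: f=0.744486 → y ← -0.016040 + 0.13·0.744486 = 0.080743
s=1.260000, y=0.080743: f=1.061563 → y ← 0.080743 + 0.13·1.061563 = 0.218746
s=1.390000, y=0.218746: f=1.454568 → y ← 0.218746 + 0.13·1.454568 = 0.407840
s=1.520000, y=0.407840: f=1.936824 → y ← 0.407840 + 0.13·1.936824 = 0.659627
y(1.65) ≈ 0.6596

0.6596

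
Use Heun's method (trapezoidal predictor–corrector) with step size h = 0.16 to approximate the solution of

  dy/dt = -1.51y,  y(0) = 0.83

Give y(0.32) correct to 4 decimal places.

0.5148

Heun: k1 = f(t_n, y_n); k2 = f(t_n + h, y_n + h·k1); y_{n+1} = y_n + (h/2)·(k1 + k2).
t=0.000000, y=0.830000:
  k1 = f(0.000000, 0.830000) = -1.253300
  k2 = f(0.160000, 0.629472) = -0.950503
  y ← 0.830000 + (0.16/2)·(-1.253300 + (-0.950503)) = 0.653696
t=0.160000, y=0.653696:
  k1 = f(0.160000, 0.653696) = -0.987081
  k2 = f(0.320000, 0.495763) = -0.748602
  y ← 0.653696 + (0.16/2)·(-0.987081 + (-0.748602)) = 0.514841
y(0.32) ≈ 0.5148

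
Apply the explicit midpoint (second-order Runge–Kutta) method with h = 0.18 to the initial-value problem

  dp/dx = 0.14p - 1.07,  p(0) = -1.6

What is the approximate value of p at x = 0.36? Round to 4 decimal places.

Midpoint: k1 = f(x_n, p_n); k2 = f(x_n + h/2, p_n + (h/2)·k1); p_{n+1} = p_n + h·k2.
x=0.000000, p=-1.600000:
  k1 = f(0.000000, -1.600000) = -1.294000
  k2 = f(0.090000, -1.716460) = -1.310304
  p ← -1.600000 + 0.18·(-1.310304) = -1.835855
x=0.180000, p=-1.835855:
  k1 = f(0.180000, -1.835855) = -1.327020
  k2 = f(0.270000, -1.955287) = -1.343740
  p ← -1.835855 + 0.18·(-1.343740) = -2.077728
p(0.36) ≈ -2.0777

-2.0777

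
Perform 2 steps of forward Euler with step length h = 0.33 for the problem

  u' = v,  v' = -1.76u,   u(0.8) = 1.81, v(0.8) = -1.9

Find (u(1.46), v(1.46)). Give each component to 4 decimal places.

0.2091, -3.6383

Euler on (u,v): u_{n+1} = u_n + h·u', v_{n+1} = v_n + h·v'.
0.800000: (1.810000, -1.900000); f=(-1.900000, -3.185600) → (1.183000, -2.951248)
1.130000: (1.183000, -2.951248); f=(-2.951248, -2.082080) → (0.209088, -3.638334)
(u(1.46), v(1.46)) ≈ (0.2091, -3.6383)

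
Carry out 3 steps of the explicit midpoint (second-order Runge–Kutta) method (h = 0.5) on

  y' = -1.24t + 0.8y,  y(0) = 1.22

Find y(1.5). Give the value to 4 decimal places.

1.9365

Midpoint: k1 = f(t_n, y_n); k2 = f(t_n + h/2, y_n + (h/2)·k1); y_{n+1} = y_n + h·k2.
t=0.000000, y=1.220000:
  k1 = f(0.000000, 1.220000) = 0.976000
  k2 = f(0.250000, 1.464000) = 0.861200
  y ← 1.220000 + 0.5·0.861200 = 1.650600
t=0.500000, y=1.650600:
  k1 = f(0.500000, 1.650600) = 0.700480
  k2 = f(0.750000, 1.825720) = 0.530576
  y ← 1.650600 + 0.5·0.530576 = 1.915888
t=1.000000, y=1.915888:
  k1 = f(1.000000, 1.915888) = 0.292710
  k2 = f(1.250000, 1.989066) = 0.041252
  y ← 1.915888 + 0.5·0.041252 = 1.936514
y(1.5) ≈ 1.9365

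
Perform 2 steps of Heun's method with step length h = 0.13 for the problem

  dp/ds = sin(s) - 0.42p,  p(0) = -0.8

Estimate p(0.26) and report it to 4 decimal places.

Heun: k1 = f(s_n, p_n); k2 = f(s_n + h, p_n + h·k1); p_{n+1} = p_n + (h/2)·(k1 + k2).
s=0.000000, p=-0.800000:
  k1 = f(0.000000, -0.800000) = 0.336000
  k2 = f(0.130000, -0.756320) = 0.447289
  p ← -0.800000 + (0.13/2)·(0.336000 + 0.447289) = -0.749086
s=0.130000, p=-0.749086:
  k1 = f(0.130000, -0.749086) = 0.444250
  k2 = f(0.260000, -0.691334) = 0.547441
  p ← -0.749086 + (0.13/2)·(0.444250 + 0.547441) = -0.684626
p(0.26) ≈ -0.6846

-0.6846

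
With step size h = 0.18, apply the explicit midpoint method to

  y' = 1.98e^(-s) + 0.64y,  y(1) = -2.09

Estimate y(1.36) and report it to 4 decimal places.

-2.3810

Midpoint: k1 = f(s_n, y_n); k2 = f(s_n + h/2, y_n + (h/2)·k1); y_{n+1} = y_n + h·k2.
s=1.000000, y=-2.090000:
  k1 = f(1.000000, -2.090000) = -0.609199
  k2 = f(1.090000, -2.144828) = -0.706981
  y ← -2.090000 + 0.18·(-0.706981) = -2.217257
s=1.180000, y=-2.217257:
  k1 = f(1.180000, -2.217257) = -0.810632
  k2 = f(1.270000, -2.290214) = -0.909690
  y ← -2.217257 + 0.18·(-0.909690) = -2.381001
y(1.36) ≈ -2.3810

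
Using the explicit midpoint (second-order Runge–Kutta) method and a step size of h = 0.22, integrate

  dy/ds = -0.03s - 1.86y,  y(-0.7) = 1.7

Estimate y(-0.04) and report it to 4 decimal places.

0.5249

Midpoint: k1 = f(s_n, y_n); k2 = f(s_n + h/2, y_n + (h/2)·k1); y_{n+1} = y_n + h·k2.
s=-0.700000, y=1.700000:
  k1 = f(-0.700000, 1.700000) = -3.141000
  k2 = f(-0.590000, 1.354490) = -2.501651
  y ← 1.700000 + 0.22·(-2.501651) = 1.149637
s=-0.480000, y=1.149637:
  k1 = f(-0.480000, 1.149637) = -2.123924
  k2 = f(-0.370000, 0.916005) = -1.692669
  y ← 1.149637 + 0.22·(-1.692669) = 0.777249
s=-0.260000, y=0.777249:
  k1 = f(-0.260000, 0.777249) = -1.437884
  k2 = f(-0.150000, 0.619082) = -1.146993
  y ← 0.777249 + 0.22·(-1.146993) = 0.524911
y(-0.04) ≈ 0.5249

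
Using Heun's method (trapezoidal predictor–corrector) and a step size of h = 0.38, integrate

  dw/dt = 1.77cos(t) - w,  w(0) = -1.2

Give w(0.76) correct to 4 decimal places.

0.2229

Heun: k1 = f(t_n, w_n); k2 = f(t_n + h, w_n + h·k1); w_{n+1} = w_n + (h/2)·(k1 + k2).
t=0.000000, w=-1.200000:
  k1 = f(0.000000, -1.200000) = 2.970000
  k2 = f(0.380000, -0.071400) = 1.715136
  w ← -1.200000 + (0.38/2)·(2.970000 + 1.715136) = -0.309824
t=0.380000, w=-0.309824:
  k1 = f(0.380000, -0.309824) = 1.953560
  k2 = f(0.760000, 0.432529) = 0.850431
  w ← -0.309824 + (0.38/2)·(1.953560 + 0.850431) = 0.222934
w(0.76) ≈ 0.2229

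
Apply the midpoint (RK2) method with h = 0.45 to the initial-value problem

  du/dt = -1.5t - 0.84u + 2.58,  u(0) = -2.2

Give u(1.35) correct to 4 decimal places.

Midpoint: k1 = f(t_n, u_n); k2 = f(t_n + h/2, u_n + (h/2)·k1); u_{n+1} = u_n + h·k2.
t=0.000000, u=-2.200000:
  k1 = f(0.000000, -2.200000) = 4.428000
  k2 = f(0.225000, -1.203700) = 3.253608
  u ← -2.200000 + 0.45·3.253608 = -0.735876
t=0.450000, u=-0.735876:
  k1 = f(0.450000, -0.735876) = 2.523136
  k2 = f(0.675000, -0.168171) = 1.708763
  u ← -0.735876 + 0.45·1.708763 = 0.033067
t=0.900000, u=0.033067:
  k1 = f(0.900000, 0.033067) = 1.202224
  k2 = f(1.125000, 0.303567) = 0.637503
  u ← 0.033067 + 0.45·0.637503 = 0.319944
u(1.35) ≈ 0.3199

0.3199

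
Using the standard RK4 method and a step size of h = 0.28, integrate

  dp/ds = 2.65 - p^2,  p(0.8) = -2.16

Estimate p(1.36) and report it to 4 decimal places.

RK4: k1 = f(s_n, p_n); k2 = f(s_n + h/2, p_n + (h/2)·k1); k3 = f(s_n + h/2, p_n + (h/2)·k2); k4 = f(s_n + h, p_n + h·k3); p_{n+1} = p_n + (h/6)·(k1 + 2k2 + 2k3 + k4).
s=0.800000, p=-2.160000:
  k1 = f(0.800000, -2.160000) = -2.015600
  k2 = f(0.940000, -2.442184) = -3.314263
  k3 = f(0.940000, -2.623997) = -4.235359
  k4 = f(1.080000, -3.345901) = -8.545050
  p ← -2.160000 + (0.28/6)·(k1 + 2k2 + 2k3 + k4) = -3.357462
s=1.080000, p=-3.357462:
  k1 = f(1.080000, -3.357462) = -8.622549
  k2 = f(1.220000, -4.564619) = -18.185743
  k3 = f(1.220000, -5.903466) = -32.200908
  k4 = f(1.360000, -12.373716) = -150.458845
  p ← -3.357462 + (0.28/6)·(k1 + 2k2 + 2k3 + k4) = -15.484014
p(1.36) ≈ -15.4840

-15.4840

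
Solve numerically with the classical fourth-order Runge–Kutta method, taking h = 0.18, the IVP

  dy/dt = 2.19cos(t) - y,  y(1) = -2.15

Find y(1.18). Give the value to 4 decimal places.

RK4: k1 = f(t_n, y_n); k2 = f(t_n + h/2, y_n + (h/2)·k1); k3 = f(t_n + h/2, y_n + (h/2)·k2); k4 = f(t_n + h, y_n + h·k3); y_{n+1} = y_n + (h/6)·(k1 + 2k2 + 2k3 + k4).
t=1.000000, y=-2.150000:
  k1 = f(1.000000, -2.150000) = 3.333262
  k2 = f(1.090000, -1.850006) = 2.862849
  k3 = f(1.090000, -1.892344) = 2.905187
  k4 = f(1.180000, -1.627066) = 2.461292
  y ← -2.150000 + (0.18/6)·(k1 + 2k2 + 2k3 + k4) = -1.630081
y(1.18) ≈ -1.6301

-1.6301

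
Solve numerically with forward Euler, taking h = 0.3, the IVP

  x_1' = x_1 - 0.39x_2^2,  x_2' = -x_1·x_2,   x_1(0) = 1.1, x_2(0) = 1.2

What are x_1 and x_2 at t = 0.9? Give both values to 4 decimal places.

Euler on (x_1,x_2): x_1_{n+1} = x_1_n + h·x_1', x_2_{n+1} = x_2_n + h·x_2'.
0.000000: (1.100000, 1.200000); f=(0.538400, -1.320000) → (1.261520, 0.804000)
0.300000: (1.261520, 0.804000); f=(1.009418, -1.014262) → (1.564345, 0.499721)
0.600000: (1.564345, 0.499721); f=(1.466954, -0.781737) → (2.004432, 0.265200)
(x_1(0.9), x_2(0.9)) ≈ (2.0044, 0.2652)

2.0044, 0.2652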